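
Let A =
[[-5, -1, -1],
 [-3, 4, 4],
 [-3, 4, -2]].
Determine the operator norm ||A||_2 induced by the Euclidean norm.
||A||_2 ≈ 7.6632 (= sqrt(largest eigenvalue of A^T A))

||A||_2 = sigma_max(A) = sqrt(lambda_max(A^T A)). Form the symmetric matrix M = A^T A =
[[43, -19, -1],
 [-19, 33, 9],
 [-1, 9, 21]].
Its characteristic polynomial (trace, sum of principal 2x2 minors, determinant of M give the coefficients) is
  p(λ) = det(λ I - M) = λ^3 - 97λ^2 + 2572λ - 19044.
No integer candidate from the rational root theorem (±divisors of 19044) is a root, so the roots are irrational. The cubic discriminant is Δ = 390397872 > 0, so there are three distinct real roots. p(12) = -420 and p(13) = 196 have opposite signs, so a root lies in (12, 13); Newton's method refines it to λ ≈ 12.6602. p(25) = 256 and p(26) = -168 have opposite signs, so a root lies in (25, 26); Newton's method refines it to λ ≈ 25.6152. p(58) = -1064 and p(59) = 426 have opposite signs, so a root lies in (58, 59); Newton's method refines it to λ ≈ 58.7246. Check (Vieta): the three roots sum to 97, matching tr M = 97.
So the eigenvalues of A^T A are ≈ 12.6602, 25.6152, 58.7246 (all ≥ 0, as they must be for A^T A). The largest is λ_max ≈ 58.7246, hence ||A||_2 = sqrt(λ_max) ≈ 7.6632.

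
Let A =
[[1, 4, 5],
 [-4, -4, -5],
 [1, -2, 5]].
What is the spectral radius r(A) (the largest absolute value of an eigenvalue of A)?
r(A) ≈ 6.6957

The eigenvalues of A are the roots of its characteristic polynomial. With M = A (coefficients from the trace, the sum of principal 2x2 minors, and det A):
  p(λ) = det(λ I - M) = λ^3 - 2λ^2 - 18λ - 90.
No integer candidate from the rational root theorem (±divisors of 90) is a root, so the roots are irrational. The cubic discriminant is Δ = -255276 < 0, so there is one real root and a complex-conjugate pair. p(6) = -54 and p(7) = 29 have opposite signs, so a root lies in (6, 7); Newton's method refines it to λ ≈ 6.6957. Dividing out (λ - (6.6957)) leaves approximately λ^2 + 4.6957λ + 13.4414. For λ^2 + 4.6957λ + 13.4414 the discriminant is -31.7156. It is negative, so the remaining roots are the complex-conjugate pair λ ≈ -2.3479 ± 2.8158i. Their product equals the constant term, so |λ|^2 ≈ 13.4414 and |λ| ≈ 3.6663.
Thus the eigenvalues (to 4 decimals) are 6.6957 (modulus 6.6957); -2.3479 ± 2.8158i (modulus 3.6663). The spectral radius is the largest modulus: r(A) ≈ 6.6957. (Cross-check: r(A) ≤ ||A||_2 ≈ 10.2607; equality holds whenever A is normal, though it can also hold for some non-normal A.)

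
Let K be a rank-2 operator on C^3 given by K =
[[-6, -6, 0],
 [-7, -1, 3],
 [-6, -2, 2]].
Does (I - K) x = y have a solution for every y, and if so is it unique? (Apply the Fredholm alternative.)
(I - K) is invertible (det(I - K) = -38 ≠ 0), so for every y in C^3 the equation (I - K) x = y has a unique solution.

K has rank 2 and factors as K = U V^T = u1 v1^T + u2 v2^T with u1 = (-3, -2, -2), v1 = (2, 2, 0), u2 = (0, -3, -2), v2 = (1, -1, -1) (multiplying out reproduces the displayed K). The nonzero eigenvalues of U V^T coincide with those of the 2 x 2 matrix G = V^T U = [[v1·u1, v1·u2], [v2·u1, v2·u2]] = [[-10, -6], [1, 5]], and by the Sylvester determinant identity det(I_3 - U V^T) = det(I_2 - V^T U) = det([[11, 6], [-1, -4]]) = (11)(-4) - (6)(-1) = -38. (Direct check: I - K =
[[7, 6, 0],
 [7, 2, -3],
 [6, 2, -1]]
has determinant -38.) The finite-dimensional Fredholm alternative says: either (I - K) is invertible, or ker(I - K) ≠ {0} and then range(I - K) = ker((I - K)^*)^⊥, with dim ker(I - K) = dim ker((I - K)^*). Since det(I - K) ≠ 0, 1 is not an eigenvalue of K and ker(I - K) = {0}, so we are in the first case: for every y there is a unique x = (I - K)^(-1) y. (Explicitly, by the Woodbury identity, (I - U V^T)^(-1) = I + U (I_2 - G)^(-1) V^T.)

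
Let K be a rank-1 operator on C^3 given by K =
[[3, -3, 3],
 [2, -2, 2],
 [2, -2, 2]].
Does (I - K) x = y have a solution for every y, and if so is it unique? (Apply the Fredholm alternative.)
(I - K) is invertible (det(I - K) = -2 ≠ 0), so for every y in C^3 the equation (I - K) x = y has a unique solution.

K has rank 1, so it is an outer product K = u v^T: every row of K is a multiple of one row vector. Reading off the entries, u = (3, 2, 2) and v = (1, -1, 1) (row i of K equals u_i·v^T). A rank-one matrix u v^T satisfies K u = u (v·u) and kills the (2)-dimensional subspace v^⊥, so its characteristic polynomial is lambda^2 (lambda - v·u) with v·u = tr K = 3. Hence the eigenvalues of I - K are 1 (multiplicity 2) and 1 - (3) = -2, so det(I - K) = -2. (Direct check: I - K =
[[-2, 3, -3],
 [-2, 3, -2],
 [-2, 2, -1]]
has determinant -2.) The finite-dimensional Fredholm alternative says: either (I - K) is invertible, or ker(I - K) ≠ {0} and then range(I - K) = ker((I - K)^*)^⊥, with dim ker(I - K) = dim ker((I - K)^*). Since det(I - K) ≠ 0, 1 is not an eigenvalue of K and ker(I - K) = {0}, so we are in the first case: for every y there is a unique x = (I - K)^(-1) y. Explicitly, by the Sherman–Morrison formula, (I - u v^T)^(-1) = I + u v^T/(1 - v·u), i.e. (I - K)^(-1) = I + K/(-2).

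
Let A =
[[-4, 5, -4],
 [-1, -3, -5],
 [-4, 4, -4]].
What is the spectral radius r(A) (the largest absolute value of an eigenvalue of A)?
r(A) ≈ 7.2421

The eigenvalues of A are the roots of its characteristic polynomial. With M = A (coefficients from the trace, the sum of principal 2x2 minors, and det A):
  p(λ) = det(λ I - M) = λ^3 + 11λ^2 + 49λ - 16.
No integer candidate from the rational root theorem (±divisors of 16) is a root, so the roots are irrational. The cubic discriminant is Δ = -257035 < 0, so there is one real root and a complex-conjugate pair. p(0) = -16 and p(1) = 45 have opposite signs, so a root lies in (0, 1); Newton's method refines it to λ ≈ 0.3051. Dividing out (λ - (0.3051)) leaves approximately λ^2 + 11.3051λ + 52.4487. For λ^2 + 11.3051λ + 52.4487 the discriminant is -81.9905. It is negative, so the remaining roots are the complex-conjugate pair λ ≈ -5.6525 ± 4.5274i. Their product equals the constant term, so |λ|^2 ≈ 52.4487 and |λ| ≈ 7.2421.
Thus the eigenvalues (to 4 decimals) are 0.3051 (modulus 0.3051); -5.6525 ± 4.5274i (modulus 7.2421). The spectral radius is the largest modulus: r(A) ≈ 7.2421. (Cross-check: r(A) ≤ ||A||_2 ≈ 10.3773; equality holds whenever A is normal, though it can also hold for some non-normal A.)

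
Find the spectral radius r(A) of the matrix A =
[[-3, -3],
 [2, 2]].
r(A) = 1

The eigenvalues of A are the roots of its characteristic polynomial. With M = A (coefficients from the trace and determinant):
  p(λ) = det(λ I - M) = λ^2 + λ.
For λ^2 + λ the discriminant is 1. It is a perfect square (1^2), so the roots are rational: λ = (-1 ± 1)/2 = 0, -1.
Thus the eigenvalues (to 4 decimals) are 0 (modulus 0); -1 (modulus 1). The spectral radius is the largest modulus: r(A) = 1. (Cross-check: r(A) ≤ ||A||_2 ≈ 5.099; equality holds whenever A is normal, though it can also hold for some non-normal A.)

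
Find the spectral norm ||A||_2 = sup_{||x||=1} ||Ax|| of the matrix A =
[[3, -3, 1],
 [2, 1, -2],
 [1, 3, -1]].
||A||_2 ≈ 4.8625 (= sqrt(largest eigenvalue of A^T A))

||A||_2 = sigma_max(A) = sqrt(lambda_max(A^T A)). Form the symmetric matrix M = A^T A =
[[14, -4, -2],
 [-4, 19, -8],
 [-2, -8, 6]].
Its characteristic polynomial (trace, sum of principal 2x2 minors, determinant of M give the coefficients) is
  p(λ) = det(λ I - M) = λ^3 - 39λ^2 + 380λ - 400.
No integer candidate from the rational root theorem (±divisors of 400) is a root, so the roots are irrational. The cubic discriminant is Δ = 7618000 > 0, so there are three distinct real roots. p(1) = -58 and p(2) = 212 have opposite signs, so a root lies in (1, 2); Newton's method refines it to λ ≈ 1.1946. p(14) = 20 and p(15) = -100 have opposite signs, so a root lies in (14, 15); Newton's method refines it to λ ≈ 14.162. p(23) = -124 and p(24) = 80 have opposite signs, so a root lies in (23, 24); Newton's method refines it to λ ≈ 23.6434. Check (Vieta): the three roots sum to 39, matching tr M = 39.
So the eigenvalues of A^T A are ≈ 1.1946, 14.162, 23.6434 (all ≥ 0, as they must be for A^T A). The largest is λ_max ≈ 23.6434, hence ||A||_2 = sqrt(λ_max) ≈ 4.8625.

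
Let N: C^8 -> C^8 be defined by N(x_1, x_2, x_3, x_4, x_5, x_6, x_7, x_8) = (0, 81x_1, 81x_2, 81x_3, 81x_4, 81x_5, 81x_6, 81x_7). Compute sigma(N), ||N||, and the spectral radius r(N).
sigma(N) = {0}; ||N|| = 81; r(N) = 0. (N is nilpotent with N^8 = 0.)

On C^8, N is a strictly lower-triangular matrix with 81 on the subdiagonal and zeros elsewhere, so its characteristic polynomial is lambda^8 and every eigenvalue is 0: sigma(N) = {0}. For the operator norm, N e_i = 81e_{i+1} for i = 1, ..., 7 and N e_8 = 0, so the singular values of N are 81 (with multiplicity 7) and 0; hence ||N|| = 81. The spectral radius r(N) = max|lambda| = 0. Note ||N|| > r(N) — characteristic of non-normal nilpotent operators. Indeed N^8 = 0.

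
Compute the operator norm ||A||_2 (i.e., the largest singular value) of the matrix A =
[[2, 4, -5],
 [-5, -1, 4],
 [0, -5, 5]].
||A||_2 ≈ 10.7714 (= sqrt(largest eigenvalue of A^T A))

||A||_2 = sigma_max(A) = sqrt(lambda_max(A^T A)). Form the symmetric matrix M = A^T A =
[[29, 13, -30],
 [13, 42, -49],
 [-30, -49, 66]].
Its characteristic polynomial (trace, sum of principal 2x2 minors, determinant of M give the coefficients) is
  p(λ) = det(λ I - M) = λ^3 - 137λ^2 + 2434λ - 25.
No integer candidate from the rational root theorem (±divisors of 25) is a root, so the roots are irrational. The cubic discriminant is Δ = 53407611673 > 0, so there are three distinct real roots. p(0) = -25 and p(1) = 2273 have opposite signs, so a root lies in (0, 1); Newton's method refines it to λ ≈ 0.0103. p(20) = 1855 and p(21) = -67 have opposite signs, so a root lies in (20, 21); Newton's method refines it to λ ≈ 20.9664. p(116) = -257 and p(117) = 10973 have opposite signs, so a root lies in (116, 117); Newton's method refines it to λ ≈ 116.0233. Check (Vieta): the three roots sum to 137, matching tr M = 137.
So the eigenvalues of A^T A are ≈ 0.0103, 20.9664, 116.0233 (all ≥ 0, as they must be for A^T A). The largest is λ_max ≈ 116.0233, hence ||A||_2 = sqrt(λ_max) ≈ 10.7714.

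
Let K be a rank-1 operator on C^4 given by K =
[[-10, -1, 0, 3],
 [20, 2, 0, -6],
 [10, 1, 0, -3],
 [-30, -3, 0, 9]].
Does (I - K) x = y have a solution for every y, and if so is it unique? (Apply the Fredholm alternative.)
(I - K) is singular (det(I - K) = 0, i.e. 1 ∈ sigma(K)). (I - K) x = y is solvable iff y ⊥ ker((I - K)^*) = span{(-10, -1, 0, 3)}, i.e. iff -10y_1 - y_2 + 3y_4 = 0. When solvable, the solutions are x = y + c·(1, -2, -1, 3), c arbitrary (ker(I - K) = span{(1, -2, -1, 3)}, dimension 1).

K has rank 1, so it is an outer product K = u v^T: every row of K is a multiple of one row vector. Reading off the entries, u = (1, -2, -1, 3) and v = (-10, -1, 0, 3) (row i of K equals u_i·v^T). A rank-one matrix u v^T satisfies K u = u (v·u) and kills the (3)-dimensional subspace v^⊥, so its characteristic polynomial is lambda^3 (lambda - v·u) with v·u = tr K = 1. Hence the eigenvalues of I - K are 1 (multiplicity 3) and 1 - (1) = 0, so det(I - K) = 0. (Direct check: I - K =
[[11, 1, 0, -3],
 [-20, -1, 0, 6],
 [-10, -1, 1, 3],
 [30, 3, 0, -8]]
has determinant 0.) So 1 is an eigenvalue of K and (I - K) is not invertible. The finite-dimensional Fredholm alternative says: either (I - K) is invertible, or ker(I - K) ≠ {0} and then range(I - K) = ker((I - K)^*)^⊥, with dim ker(I - K) = dim ker((I - K)^*). We are in the second case, so we need both kernels. Kernel of I - K: (I - K) u = u - u (v·u) = u - u = 0, so ker(I - K) = span{u} = span{(1, -2, -1, 3)} (it is exactly 1-dimensional because rank(I - K) = 3). Kernel of the adjoint: K is real, so (I - K)^* = I - K^T = I - v u^T, and (I - v u^T) v = v - v (u·v) = 0; hence ker((I - K)^*) = span{v} = span{(-10, -1, 0, 3)}. Therefore (I - K) x = y is solvable iff <y, v> = 0, i.e. iff -10y_1 - y_2 + 3y_4 = 0. When this holds, K y = u (v·y) = 0, so (I - K) y = y and x = y is a particular solution; the full solution set is the line x = y + c·u = y + c·(1, -2, -1, 3), c ∈ C.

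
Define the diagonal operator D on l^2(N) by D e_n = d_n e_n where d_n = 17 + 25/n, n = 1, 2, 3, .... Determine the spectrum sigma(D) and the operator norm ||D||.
sigma(D) = {17 + 25/n : n ≥ 1} ∪ {17}; ||D|| = 42

A bounded diagonal operator on l^2 with diagonal entries d_n has spectrum equal to the closure of {d_n : n ≥ 1}: every d_n is an eigenvalue (with eigenvector e_n), so {d_n} ⊂ sigma(D); the spectrum is closed, so its closure is too; and for lambda not in the closure, (D - lambda I) has bounded inverse (the diagonal entries 1/(d_n - lambda) are bounded). For our sequence d_n = 17 + 25/n, n = 1, 2, 3, ...:
  - {d_n} = {17 + 25/n : n ≥ 1}; the only limit point is 17
  - closure = {17 + 25/n : n ≥ 1} ∪ {17}
For the norm: a diagonal operator has ||D|| = sup_n |d_n|. Here d_n = 17 + 25/n is positive and decreasing, so sup_n |d_n| = d_1 = 17 + 25 = 42. So ||D|| = 42.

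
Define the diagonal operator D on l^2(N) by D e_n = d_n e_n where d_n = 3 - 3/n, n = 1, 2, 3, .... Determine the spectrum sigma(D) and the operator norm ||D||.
sigma(D) = {3 - 3/n : n ≥ 1} ∪ {3}; ||D|| = 3

A bounded diagonal operator on l^2 with diagonal entries d_n has spectrum equal to the closure of {d_n : n ≥ 1}: every d_n is an eigenvalue (with eigenvector e_n), so {d_n} ⊂ sigma(D); the spectrum is closed, so its closure is too; and for lambda not in the closure, (D - lambda I) has bounded inverse (the diagonal entries 1/(d_n - lambda) are bounded). For our sequence d_n = 3 - 3/n, n = 1, 2, 3, ...:
  - {d_n} = {3 - 3/n : n ≥ 1}; the only limit point is 3
  - closure = {3 - 3/n : n ≥ 1} ∪ {3}
For the norm: a diagonal operator has ||D|| = sup_n |d_n|. Here d_n = 3 - 3/n increases monotonically from d_1 = 0 toward 3, with all terms in [0, 3); so sup_n |d_n| = 3 (the supremum is the limit, not attained). So ||D|| = 3.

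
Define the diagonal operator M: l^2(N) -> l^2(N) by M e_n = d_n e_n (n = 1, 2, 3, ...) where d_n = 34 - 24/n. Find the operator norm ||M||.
||M|| = 34

For a diagonal operator on l^2 with entries d_n, ||M|| = sup_n |d_n|. Here d_1 = 10, d_2 = 22, ..., and d_n = 34 - 24/n increases monotonically toward 34. All terms lie in [10, 34), so |d_n| = d_n and the supremum is the limit 34, which is not attained by any individual d_n. Hence ||M|| = 34.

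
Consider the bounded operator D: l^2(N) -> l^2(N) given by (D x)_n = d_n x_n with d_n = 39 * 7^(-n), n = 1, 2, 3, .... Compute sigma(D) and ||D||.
sigma(D) = {39 * 7^(-n) : n ≥ 1} ∪ {0}; ||D|| = 39/7

A bounded diagonal operator on l^2 with diagonal entries d_n has spectrum equal to the closure of {d_n : n ≥ 1}: every d_n is an eigenvalue (with eigenvector e_n), so {d_n} ⊂ sigma(D); the spectrum is closed, so its closure is too; and for lambda not in the closure, (D - lambda I) has bounded inverse (the diagonal entries 1/(d_n - lambda) are bounded). For our sequence d_n = 39 * 7^(-n), n = 1, 2, 3, ...:
  - {d_n} = {39 * 7^(-n) : n ≥ 1}; the only limit point is 0
  - closure = {39 * 7^(-n) : n ≥ 1} ∪ {0}
For the norm: a diagonal operator has ||D|| = sup_n |d_n|. Here d_n = 39 * 7^(-n) is positive and decreasing, so sup_n |d_n| = d_1 = 39/7. So ||D|| = 39/7.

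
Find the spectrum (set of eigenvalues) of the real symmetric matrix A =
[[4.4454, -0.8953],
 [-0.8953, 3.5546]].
sigma(A) ≈ {3, 5}

A is real symmetric, so its spectrum consists of real eigenvalues. Expanding the characteristic polynomial of the displayed matrix gives
  det(λ I - A) = p(λ) = λ^2 + (-8)λ + (15).
Solving p(λ) = 0 yields eigenvalues ≈ 3, 5. (A is shown rounded to 4 decimals, so these recover the underlying integer eigenvalues to within that precision.)
Verification: the trace of A = 8 equals the sum of eigenvalues 8, and det(A) ≈ 15.0001 matches the eigenvalue product 15.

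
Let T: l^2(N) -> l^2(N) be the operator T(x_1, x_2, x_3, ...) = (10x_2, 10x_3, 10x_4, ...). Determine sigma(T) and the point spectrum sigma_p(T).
sigma(T) = closed disk {z in C : |z| ≤ 10}; sigma_p(T) = open disk {z in C : |z| < 10}

Note T = 10·V where V is the unit left shift (V x)_k = x_{k+1}; so sigma(T) = 10·sigma(V) and ||T|| = 10||V||. ||T x||^2 = 100sum_{k≥2} |x_k|^2 ≤ 100||x||^2, with equality on {x : x_1 = 0}, so ||T|| = 10. For any lambda with |lambda| < 10, set r = lambda/10 (|r| < 1); the vector x = (1, r, r^2, ...) is in l^2 and satisfies T x = 10(r, r^2, ...) = lambda x, so lambda is an eigenvalue. On the boundary |lambda| = 10 the geometric series diverges, so no l^2 eigenvector exists, but these lambda lie in the approximate point spectrum. Hence sigma(T) is the closed disk of radius 10 and sigma_p(T) is the open disk.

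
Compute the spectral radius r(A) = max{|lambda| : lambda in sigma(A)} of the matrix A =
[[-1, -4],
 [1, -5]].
r(A) = 3

The eigenvalues of A are the roots of its characteristic polynomial. With M = A (coefficients from the trace and determinant):
  p(λ) = det(λ I - M) = λ^2 + 6λ + 9.
For λ^2 + 6λ + 9 the discriminant is 0. It is a perfect square (0^2), so the roots are rational: λ = (-6 ± 0)/2 = -3, -3.
Thus the eigenvalues (to 4 decimals) are -3 (modulus 3). The spectral radius is the largest modulus: r(A) = 3. (Cross-check: r(A) ≤ ||A||_2 ≈ 6.4051; equality holds whenever A is normal, though it can also hold for some non-normal A.)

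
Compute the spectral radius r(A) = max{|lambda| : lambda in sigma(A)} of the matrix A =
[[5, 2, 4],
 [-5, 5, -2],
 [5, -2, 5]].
r(A) = (12 + sqrt(44))/2 ≈ 9.3166

The eigenvalues of A are the roots of its characteristic polynomial. With M = A (coefficients from the trace, the sum of principal 2x2 minors, and det A):
  p(λ) = det(λ I - M) = λ^3 - 15λ^2 + 61λ - 75.
By the rational root theorem any rational root is an integer divisor of 75. Testing λ = 3: p(3) = 27 - 135 + 183 - 75 = 0, so λ = 3 is a root. Dividing out (λ - 3) leaves p(λ) = (λ - 3)(λ^2 - 12λ + 25). For λ^2 - 12λ + 25 the discriminant is 44. It is nonnegative but not a perfect square, so the roots are real and irrational: λ = (12 ± sqrt(44))/2 ≈ 9.3166, 2.6834.
Thus the eigenvalues (to 4 decimals) are 9.3166 (modulus 9.3166); 2.6834 (modulus 2.6834); 3 (modulus 3). The spectral radius is the largest modulus: r(A) = (12 + sqrt(44))/2 ≈ 9.3166. (Cross-check: r(A) ≤ ||A||_2 ≈ 11.1822; equality holds whenever A is normal, though it can also hold for some non-normal A.)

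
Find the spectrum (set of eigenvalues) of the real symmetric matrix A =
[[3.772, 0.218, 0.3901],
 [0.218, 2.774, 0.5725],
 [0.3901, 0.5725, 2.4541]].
sigma(A) ≈ {2, 3, 4}

A is real symmetric, so its spectrum consists of real eigenvalues. Expanding the characteristic polynomial of the displayed matrix gives
  det(λ I - A) = p(λ) = λ^3 + (-9)λ^2 + (26)λ + (-24).
Solving p(λ) = 0 yields eigenvalues ≈ 2, 3, 4. (A is shown rounded to 4 decimals, so these recover the underlying integer eigenvalues to within that precision.)
Verification: the trace of A = 9 equals the sum of eigenvalues 9, and det(A) ≈ 24.0008 matches the eigenvalue product 24.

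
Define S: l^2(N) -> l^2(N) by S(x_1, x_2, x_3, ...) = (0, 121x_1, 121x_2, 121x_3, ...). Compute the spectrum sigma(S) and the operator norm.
sigma(S) = closed disk {z in C : |z| ≤ 121}; ||S|| = 121

Note S = 121·U where U is the unit right shift (U x)_k = x_{k-1} (with x_0 := 0); so ||S|| = 121||U|| and sigma(S) = 121·sigma(U). ||S x||^2 = sum_{k≥1} |121x_k|^2 = 14641||x||^2, so ||S|| = 121 and sigma(S) ⊂ {|z| ≤ 121}. For any |lambda| < 121, the equation (S - lambda I) x = 0 forces x_1 = 0, then 121x_k = lambda x_{k+1} ⇒ x = 0, so S has no eigenvalues. But (S - lambda I) is not surjective for |lambda| < 121: solving (S - lambda I) x = e_1 would require x_n proportional to (lambda/121)^(-n), which is not in l^2. So every |lambda| < 121 lies in the residual spectrum. The boundary |lambda| = 121 is in the approximate point spectrum (the spectrum is closed). Hence sigma(S) is the closed disk of radius 121.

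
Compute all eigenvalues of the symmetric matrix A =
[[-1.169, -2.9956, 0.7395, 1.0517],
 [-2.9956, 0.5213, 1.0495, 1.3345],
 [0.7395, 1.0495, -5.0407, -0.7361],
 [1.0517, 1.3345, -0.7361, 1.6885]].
sigma(A) ≈ {-6, -3, 2, 3}

A is real symmetric, so its spectrum consists of real eigenvalues. Expanding the characteristic polynomial of the displayed matrix gives
  det(λ I - A) = p(λ) = λ^4 + (4)λ^3 + (-21)λ^2 + (-36)λ + (108.0022).
Solving p(λ) = 0 yields eigenvalues ≈ -6, -3, 2, 3. (A is shown rounded to 4 decimals, so these recover the underlying integer eigenvalues to within that precision.)
Verification: the trace of A = -4 equals the sum of eigenvalues -4, and det(A) ≈ 108.0022 matches the eigenvalue product 108.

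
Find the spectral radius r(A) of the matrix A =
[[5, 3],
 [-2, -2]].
r(A) = 4

The eigenvalues of A are the roots of its characteristic polynomial. With M = A (coefficients from the trace and determinant):
  p(λ) = det(λ I - M) = λ^2 - 3λ - 4.
For λ^2 - 3λ - 4 the discriminant is 25. It is a perfect square (5^2), so the roots are rational: λ = (3 ± 5)/2 = 4, -1.
Thus the eigenvalues (to 4 decimals) are 4 (modulus 4); -1 (modulus 1). The spectral radius is the largest modulus: r(A) = 4. (Cross-check: r(A) ≤ ||A||_2 ≈ 6.451; equality holds whenever A is normal, though it can also hold for some non-normal A.)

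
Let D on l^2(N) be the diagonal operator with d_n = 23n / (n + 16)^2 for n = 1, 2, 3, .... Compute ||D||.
||D|| = 23/64 (attained at n = 16)

For D diagonal, ||D|| = sup_n |d_n|. Treat f(x) = 23x / (x + 16)^2 for real x > 0. By the quotient rule, f'(x) = 23(16 - x)/(x + 16)^3, which is positive for x < 16 and negative for x > 16. So f has a unique maximum at x = 16, and since 16 is a positive integer, the supremum over n ≥ 1 is attained at n = 16: d_16 = 23·16/(16 + 16)^2 = 23·16/1024 = 23/64. Hence ||D|| = 23/64.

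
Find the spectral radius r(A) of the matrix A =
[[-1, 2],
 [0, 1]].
r(A) = 1

The eigenvalues of A are the roots of its characteristic polynomial. With M = A (coefficients from the trace and determinant):
  p(λ) = det(λ I - M) = λ^2 - 1.
For λ^2 - 1 the discriminant is 4. It is a perfect square (2^2), so the roots are rational: λ = (0 ± 2)/2 = 1, -1.
Thus the eigenvalues (to 4 decimals) are 1 (modulus 1); -1 (modulus 1). The spectral radius is the largest modulus: r(A) = 1. (Cross-check: r(A) ≤ ||A||_2 ≈ 2.4142; equality holds whenever A is normal, though it can also hold for some non-normal A.)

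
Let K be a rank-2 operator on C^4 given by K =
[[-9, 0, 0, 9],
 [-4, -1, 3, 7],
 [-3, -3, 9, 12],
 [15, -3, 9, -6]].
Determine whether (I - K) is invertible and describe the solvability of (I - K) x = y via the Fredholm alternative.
(I - K) is invertible (det(I - K) = -280 ≠ 0), so for every y in C^4 the equation (I - K) x = y has a unique solution.

K has rank 2 and factors as K = U V^T = u1 v1^T + u2 v2^T with u1 = (0, 1, 3, 3), v1 = (2, -1, 3, 1), u2 = (-3, -2, -3, 3), v2 = (3, 0, 0, -3) (multiplying out reproduces the displayed K). The nonzero eigenvalues of U V^T coincide with those of the 2 x 2 matrix G = V^T U = [[v1·u1, v1·u2], [v2·u1, v2·u2]] = [[11, -10], [-9, -18]], and by the Sylvester determinant identity det(I_4 - U V^T) = det(I_2 - V^T U) = det([[-10, 10], [9, 19]]) = (-10)(19) - (10)(9) = -280. (Direct check: I - K =
[[10, 0, 0, -9],
 [4, 2, -3, -7],
 [3, 3, -8, -12],
 [-15, 3, -9, 7]]
has determinant -280.) The finite-dimensional Fredholm alternative says: either (I - K) is invertible, or ker(I - K) ≠ {0} and then range(I - K) = ker((I - K)^*)^⊥, with dim ker(I - K) = dim ker((I - K)^*). Since det(I - K) ≠ 0, 1 is not an eigenvalue of K and ker(I - K) = {0}, so we are in the first case: for every y there is a unique x = (I - K)^(-1) y. (Explicitly, by the Woodbury identity, (I - U V^T)^(-1) = I + U (I_2 - G)^(-1) V^T.)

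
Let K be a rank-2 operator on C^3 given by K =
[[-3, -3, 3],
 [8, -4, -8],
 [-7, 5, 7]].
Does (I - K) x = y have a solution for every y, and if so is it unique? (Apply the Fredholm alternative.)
(I - K) is invertible (det(I - K) = 49 ≠ 0), so for every y in C^3 the equation (I - K) x = y has a unique solution.

K has rank 2 and factors as K = U V^T = u1 v1^T + u2 v2^T with u1 = (-3, 2, -1), v1 = (1, 1, -1), u2 = (0, -2, 2), v2 = (-3, 3, 3) (multiplying out reproduces the displayed K). The nonzero eigenvalues of U V^T coincide with those of the 2 x 2 matrix G = V^T U = [[v1·u1, v1·u2], [v2·u1, v2·u2]] = [[0, -4], [12, 0]], and by the Sylvester determinant identity det(I_3 - U V^T) = det(I_2 - V^T U) = det([[1, 4], [-12, 1]]) = (1)(1) - (4)(-12) = 49. (Direct check: I - K =
[[4, 3, -3],
 [-8, 5, 8],
 [7, -5, -6]]
has determinant 49.) The finite-dimensional Fredholm alternative says: either (I - K) is invertible, or ker(I - K) ≠ {0} and then range(I - K) = ker((I - K)^*)^⊥, with dim ker(I - K) = dim ker((I - K)^*). Since det(I - K) ≠ 0, 1 is not an eigenvalue of K and ker(I - K) = {0}, so we are in the first case: for every y there is a unique x = (I - K)^(-1) y. (Explicitly, by the Woodbury identity, (I - U V^T)^(-1) = I + U (I_2 - G)^(-1) V^T.)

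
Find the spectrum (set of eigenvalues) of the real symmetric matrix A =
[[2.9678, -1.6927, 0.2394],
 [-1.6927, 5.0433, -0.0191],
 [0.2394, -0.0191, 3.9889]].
sigma(A) ≈ {2, 4, 6}

A is real symmetric, so its spectrum consists of real eigenvalues. Expanding the characteristic polynomial of the displayed matrix gives
  det(λ I - A) = p(λ) = λ^3 + (-12)λ^2 + (44)λ + (-48).
Solving p(λ) = 0 yields eigenvalues ≈ 2, 4, 6. (A is shown rounded to 4 decimals, so these recover the underlying integer eigenvalues to within that precision.)
Verification: the trace of A = 12 equals the sum of eigenvalues 12, and det(A) ≈ 48.0001 matches the eigenvalue product 48.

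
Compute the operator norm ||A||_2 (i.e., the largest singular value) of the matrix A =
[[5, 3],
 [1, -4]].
||A||_2 = sqrt((51 + sqrt(485))/2) ≈ 6.0425 (= sqrt(largest eigenvalue of A^T A))

||A||_2 = sigma_max(A) = sqrt(lambda_max(A^T A)). Form the symmetric matrix M = A^T A =
[[26, 11],
 [11, 25]].
Its characteristic polynomial (trace, determinant of M give the coefficients) is
  p(λ) = det(λ I - M) = λ^2 - 51λ + 529.
For λ^2 - 51λ + 529 the discriminant is 485. It is nonnegative but not a perfect square, so the roots are real and irrational: λ = (51 ± sqrt(485))/2 ≈ 36.5114, 14.4886.
So the eigenvalues of A^T A are ≈ 14.4886, 36.5114 (all ≥ 0, as they must be for A^T A). The largest is λ_max = (51 + sqrt(485))/2 ≈ 36.5114, hence ||A||_2 = sqrt(λ_max) = sqrt((51 + sqrt(485))/2) ≈ 6.0425.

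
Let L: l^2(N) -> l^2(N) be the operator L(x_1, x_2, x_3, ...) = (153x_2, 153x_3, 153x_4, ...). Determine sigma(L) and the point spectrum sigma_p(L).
sigma(L) = closed disk {z in C : |z| ≤ 153}; sigma_p(L) = open disk {z in C : |z| < 153}

Note L = 153·V where V is the unit left shift (V x)_k = x_{k+1}; so sigma(L) = 153·sigma(V) and ||L|| = 153||V||. ||L x||^2 = 23409sum_{k≥2} |x_k|^2 ≤ 23409||x||^2, with equality on {x : x_1 = 0}, so ||L|| = 153. For any lambda with |lambda| < 153, set r = lambda/153 (|r| < 1); the vector x = (1, r, r^2, ...) is in l^2 and satisfies L x = 153(r, r^2, ...) = lambda x, so lambda is an eigenvalue. On the boundary |lambda| = 153 the geometric series diverges, so no l^2 eigenvector exists, but these lambda lie in the approximate point spectrum. Hence sigma(L) is the closed disk of radius 153 and sigma_p(L) is the open disk.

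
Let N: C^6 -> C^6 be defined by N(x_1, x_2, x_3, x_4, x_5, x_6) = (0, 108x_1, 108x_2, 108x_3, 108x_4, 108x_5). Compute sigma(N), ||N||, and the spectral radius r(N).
sigma(N) = {0}; ||N|| = 108; r(N) = 0. (N is nilpotent with N^6 = 0.)

On C^6, N is a strictly lower-triangular matrix with 108 on the subdiagonal and zeros elsewhere, so its characteristic polynomial is lambda^6 and every eigenvalue is 0: sigma(N) = {0}. For the operator norm, N e_i = 108e_{i+1} for i = 1, ..., 5 and N e_6 = 0, so the singular values of N are 108 (with multiplicity 5) and 0; hence ||N|| = 108. The spectral radius r(N) = max|lambda| = 0. Note ||N|| > r(N) — characteristic of non-normal nilpotent operators. Indeed N^6 = 0.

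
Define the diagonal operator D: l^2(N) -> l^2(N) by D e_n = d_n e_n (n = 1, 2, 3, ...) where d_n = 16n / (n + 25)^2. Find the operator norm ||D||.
||D|| = 4/25 (attained at n = 25)

For D diagonal, ||D|| = sup_n |d_n|. Treat f(x) = 16x / (x + 25)^2 for real x > 0. By the quotient rule, f'(x) = 16(25 - x)/(x + 25)^3, which is positive for x < 25 and negative for x > 25. So f has a unique maximum at x = 25, and since 25 is a positive integer, the supremum over n ≥ 1 is attained at n = 25: d_25 = 16·25/(25 + 25)^2 = 16·25/2500 = 4/25. Hence ||D|| = 4/25.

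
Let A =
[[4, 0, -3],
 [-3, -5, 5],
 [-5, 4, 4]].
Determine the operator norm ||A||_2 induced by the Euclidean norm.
||A||_2 ≈ 9.8562 (= sqrt(largest eigenvalue of A^T A))

||A||_2 = sigma_max(A) = sqrt(lambda_max(A^T A)). Form the symmetric matrix M = A^T A =
[[50, -5, -47],
 [-5, 41, -9],
 [-47, -9, 50]].
Its characteristic polynomial (trace, sum of principal 2x2 minors, determinant of M give the coefficients) is
  p(λ) = det(λ I - M) = λ^3 - 141λ^2 + 4285λ - 2401.
No integer candidate from the rational root theorem (±divisors of 2401) is a root, so the roots are irrational. The cubic discriminant is Δ = 49362000944 > 0, so there are three distinct real roots. p(0) = -2401 and p(1) = 1744 have opposite signs, so a root lies in (0, 1); Newton's method refines it to λ ≈ 0.571. p(43) = 652 and p(44) = -1653 have opposite signs, so a root lies in (43, 44); Newton's method refines it to λ ≈ 43.2838. p(97) = -752 and p(98) = 4557 have opposite signs, so a root lies in (97, 98); Newton's method refines it to λ ≈ 97.1452. Check (Vieta): the three roots sum to 141, matching tr M = 141.
So the eigenvalues of A^T A are ≈ 0.571, 43.2838, 97.1452 (all ≥ 0, as they must be for A^T A). The largest is λ_max ≈ 97.1452, hence ||A||_2 = sqrt(λ_max) ≈ 9.8562.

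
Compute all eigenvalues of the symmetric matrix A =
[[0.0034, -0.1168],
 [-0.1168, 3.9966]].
sigma(A) ≈ {0, 4}

A is real symmetric, so its spectrum consists of real eigenvalues. Expanding the characteristic polynomial of the displayed matrix gives
  det(λ I - A) = p(λ) = λ^2 + (-4)λ + (0).
Solving p(λ) = 0 yields eigenvalues ≈ 0, 4. (A is shown rounded to 4 decimals, so these recover the underlying integer eigenvalues to within that precision.)
Verification: the trace of A = 4 equals the sum of eigenvalues 4, and det(A) ≈ -0.0001 matches the eigenvalue product 0.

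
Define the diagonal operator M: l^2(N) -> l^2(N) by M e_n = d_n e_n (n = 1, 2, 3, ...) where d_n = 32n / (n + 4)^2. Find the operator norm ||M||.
||M|| = 2 (attained at n = 4)

For M diagonal, ||M|| = sup_n |d_n|. Treat f(x) = 32x / (x + 4)^2 for real x > 0. By the quotient rule, f'(x) = 32(4 - x)/(x + 4)^3, which is positive for x < 4 and negative for x > 4. So f has a unique maximum at x = 4, and since 4 is a positive integer, the supremum over n ≥ 1 is attained at n = 4: d_4 = 32·4/(4 + 4)^2 = 32·4/64 = 2. Hence ||M|| = 2.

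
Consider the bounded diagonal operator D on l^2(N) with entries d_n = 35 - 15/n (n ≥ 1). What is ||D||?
||D|| = 35

For a diagonal operator on l^2 with entries d_n, ||D|| = sup_n |d_n|. Here d_1 = 20, d_2 = 55/2, ..., and d_n = 35 - 15/n increases monotonically toward 35. All terms lie in [20, 35), so |d_n| = d_n and the supremum is the limit 35, which is not attained by any individual d_n. Hence ||D|| = 35.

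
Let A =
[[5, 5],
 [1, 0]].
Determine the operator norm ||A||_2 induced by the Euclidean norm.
||A||_2 = sqrt((51 + sqrt(2501))/2) ≈ 7.1067 (= sqrt(largest eigenvalue of A^T A))

||A||_2 = sigma_max(A) = sqrt(lambda_max(A^T A)). Form the symmetric matrix M = A^T A =
[[26, 25],
 [25, 25]].
Its characteristic polynomial (trace, determinant of M give the coefficients) is
  p(λ) = det(λ I - M) = λ^2 - 51λ + 25.
For λ^2 - 51λ + 25 the discriminant is 2501. It is nonnegative but not a perfect square, so the roots are real and irrational: λ = (51 ± sqrt(2501))/2 ≈ 50.505, 0.495.
So the eigenvalues of A^T A are ≈ 0.495, 50.505 (all ≥ 0, as they must be for A^T A). The largest is λ_max = (51 + sqrt(2501))/2 ≈ 50.505, hence ||A||_2 = sqrt(λ_max) = sqrt((51 + sqrt(2501))/2) ≈ 7.1067.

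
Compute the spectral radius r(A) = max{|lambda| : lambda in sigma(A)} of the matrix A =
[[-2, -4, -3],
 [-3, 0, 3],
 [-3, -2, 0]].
r(A) ≈ 4.842

The eigenvalues of A are the roots of its characteristic polynomial. With M = A (coefficients from the trace, the sum of principal 2x2 minors, and det A):
  p(λ) = det(λ I - M) = λ^3 + 2λ^2 - 15λ - 6.
No integer candidate from the rational root theorem (±divisors of 6) is a root, so the roots are irrational. The cubic discriminant is Δ = 16860 > 0, so there are three distinct real roots. p(-5) = -6 and p(-4) = 22 have opposite signs, so a root lies in (-5, -4); Newton's method refines it to λ ≈ -4.842. p(-1) = 10 and p(0) = -6 have opposite signs, so a root lies in (-1, 0); Newton's method refines it to λ ≈ -0.3841. p(3) = -6 and p(4) = 30 have opposite signs, so a root lies in (3, 4); Newton's method refines it to λ ≈ 3.2261. Check (Vieta): the three roots sum to -2, matching tr M = -2.
Thus the eigenvalues (to 4 decimals) are -4.842 (modulus 4.842); -0.3841 (modulus 0.3841); 3.2261 (modulus 3.2261). The spectral radius is the largest modulus: r(A) ≈ 4.842. (Cross-check: r(A) ≤ ||A||_2 ≈ 6.1111; equality holds whenever A is normal, though it can also hold for some non-normal A.)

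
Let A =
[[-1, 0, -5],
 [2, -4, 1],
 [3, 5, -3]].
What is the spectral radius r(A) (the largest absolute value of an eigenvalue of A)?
r(A) ≈ 6.3372

The eigenvalues of A are the roots of its characteristic polynomial. With M = A (coefficients from the trace, the sum of principal 2x2 minors, and det A):
  p(λ) = det(λ I - M) = λ^3 + 8λ^2 + 29λ + 117.
No integer candidate from the rational root theorem (±divisors of 117) is a root, so the roots are irrational. The cubic discriminant is Δ = -164359 < 0, so there is one real root and a complex-conjugate pair. p(-7) = -37 and p(-6) = 15 have opposite signs, so a root lies in (-7, -6); Newton's method refines it to λ ≈ -6.3372. Dividing out (λ - (-6.3372)) leaves approximately λ^2 + 1.6628λ + 18.4624. For λ^2 + 1.6628λ + 18.4624 the discriminant is -71.0848. It is negative, so the remaining roots are the complex-conjugate pair λ ≈ -0.8314 ± 4.2156i. Their product equals the constant term, so |λ|^2 ≈ 18.4624 and |λ| ≈ 4.2968.
Thus the eigenvalues (to 4 decimals) are -6.3372 (modulus 6.3372); -0.8314 ± 4.2156i (modulus 4.2968). The spectral radius is the largest modulus: r(A) ≈ 6.3372. (Cross-check: r(A) ≤ ||A||_2 ≈ 7.631; equality holds whenever A is normal, though it can also hold for some non-normal A.)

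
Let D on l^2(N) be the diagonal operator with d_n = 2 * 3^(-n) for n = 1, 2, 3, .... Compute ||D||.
||D|| = 2/3 (attained at n = 1)

For D diagonal, ||D|| = sup_n |d_n|. The sequence d_n = 2 * 3^(-n) is positive and strictly decreasing (ratio 3^(-1) < 1), so the supremum is d_1 = 2/3. Hence ||D|| = 2/3.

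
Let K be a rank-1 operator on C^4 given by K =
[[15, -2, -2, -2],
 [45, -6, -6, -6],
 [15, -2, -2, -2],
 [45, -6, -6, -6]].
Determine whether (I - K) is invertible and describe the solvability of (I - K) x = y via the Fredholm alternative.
(I - K) is singular (det(I - K) = 0, i.e. 1 ∈ sigma(K)). (I - K) x = y is solvable iff y ⊥ ker((I - K)^*) = span{(15, -2, -2, -2)}, i.e. iff 15y_1 - 2y_2 - 2y_3 - 2y_4 = 0. When solvable, the solutions are x = y + c·(1, 3, 1, 3), c arbitrary (ker(I - K) = span{(1, 3, 1, 3)}, dimension 1).

K has rank 1, so it is an outer product K = u v^T: every row of K is a multiple of one row vector. Reading off the entries, u = (1, 3, 1, 3) and v = (15, -2, -2, -2) (row i of K equals u_i·v^T). A rank-one matrix u v^T satisfies K u = u (v·u) and kills the (3)-dimensional subspace v^⊥, so its characteristic polynomial is lambda^3 (lambda - v·u) with v·u = tr K = 1. Hence the eigenvalues of I - K are 1 (multiplicity 3) and 1 - (1) = 0, so det(I - K) = 0. (Direct check: I - K =
[[-14, 2, 2, 2],
 [-45, 7, 6, 6],
 [-15, 2, 3, 2],
 [-45, 6, 6, 7]]
has determinant 0.) So 1 is an eigenvalue of K and (I - K) is not invertible. The finite-dimensional Fredholm alternative says: either (I - K) is invertible, or ker(I - K) ≠ {0} and then range(I - K) = ker((I - K)^*)^⊥, with dim ker(I - K) = dim ker((I - K)^*). We are in the second case, so we need both kernels. Kernel of I - K: (I - K) u = u - u (v·u) = u - u = 0, so ker(I - K) = span{u} = span{(1, 3, 1, 3)} (it is exactly 1-dimensional because rank(I - K) = 3). Kernel of the adjoint: K is real, so (I - K)^* = I - K^T = I - v u^T, and (I - v u^T) v = v - v (u·v) = 0; hence ker((I - K)^*) = span{v} = span{(15, -2, -2, -2)}. Therefore (I - K) x = y is solvable iff <y, v> = 0, i.e. iff 15y_1 - 2y_2 - 2y_3 - 2y_4 = 0. When this holds, K y = u (v·y) = 0, so (I - K) y = y and x = y is a particular solution; the full solution set is the line x = y + c·u = y + c·(1, 3, 1, 3), c ∈ C.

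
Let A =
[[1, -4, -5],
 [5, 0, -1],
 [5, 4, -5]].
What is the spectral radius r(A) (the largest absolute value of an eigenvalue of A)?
r(A) = sqrt(44) ≈ 6.6332

The eigenvalues of A are the roots of its characteristic polynomial. With M = A (coefficients from the trace, the sum of principal 2x2 minors, and det A):
  p(λ) = det(λ I - M) = λ^3 + 4λ^2 + 44λ + 176.
By the rational root theorem any rational root is an integer divisor of 176. Testing λ = -4: p(-4) = -64 + 64 - 176 + 176 = 0, so λ = -4 is a root. Dividing out (λ + 4) leaves p(λ) = (λ + 4)(λ^2 + 44). For λ^2 + 44 the discriminant is -176. It is negative, so the roots are the complex-conjugate pair λ = 0 ± (sqrt(176)/2) i ≈ 0 ± 6.6332i. For a conjugate pair the product of the roots equals the constant term, so |λ|^2 = 44 and |λ| = sqrt(44) ≈ 6.6332.
Thus the eigenvalues (to 4 decimals) are 0 ± 6.6332i (modulus 6.6332); -4 (modulus 4). The spectral radius is the largest modulus: r(A) = sqrt(44) ≈ 6.6332. (Cross-check: r(A) ≤ ||A||_2 ≈ 9.3992; equality holds whenever A is normal, though it can also hold for some non-normal A.)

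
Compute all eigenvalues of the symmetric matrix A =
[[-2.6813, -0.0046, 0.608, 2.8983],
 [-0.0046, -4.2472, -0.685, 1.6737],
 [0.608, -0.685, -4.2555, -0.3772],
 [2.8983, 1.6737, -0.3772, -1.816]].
sigma(A) ≈ {-6, -5, -3, 1}

A is real symmetric, so its spectrum consists of real eigenvalues. Expanding the characteristic polynomial of the displayed matrix gives
  det(λ I - A) = p(λ) = λ^4 + (13)λ^3 + (49)λ^2 + (26.9977)λ + (-90.006).
Solving p(λ) = 0 yields eigenvalues ≈ -6, -5, -3, 1. (A is shown rounded to 4 decimals, so these recover the underlying integer eigenvalues to within that precision.)
Verification: the trace of A = -13 equals the sum of eigenvalues -13, and det(A) ≈ -90.0060 matches the eigenvalue product -90.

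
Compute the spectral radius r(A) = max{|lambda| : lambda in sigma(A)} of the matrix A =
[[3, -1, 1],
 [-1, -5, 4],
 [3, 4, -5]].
r(A) = (6 + sqrt(160))/2 ≈ 9.3246

The eigenvalues of A are the roots of its characteristic polynomial. With M = A (coefficients from the trace, the sum of principal 2x2 minors, and det A):
  p(λ) = det(λ I - M) = λ^3 + 7λ^2 - 25λ - 31.
By the rational root theorem any rational root is an integer divisor of 31. Testing λ = -1: p(-1) = -1 + 7 + 25 - 31 = 0, so λ = -1 is a root. Dividing out (λ + 1) leaves p(λ) = (λ + 1)(λ^2 + 6λ - 31). For λ^2 + 6λ - 31 the discriminant is 160. It is nonnegative but not a perfect square, so the roots are real and irrational: λ = (-6 ± sqrt(160))/2 ≈ 3.3246, -9.3246.
Thus the eigenvalues (to 4 decimals) are 3.3246 (modulus 3.3246); -9.3246 (modulus 9.3246); -1 (modulus 1). The spectral radius is the largest modulus: r(A) = (6 + sqrt(160))/2 ≈ 9.3246. (Cross-check: r(A) ≤ ||A||_2 ≈ 9.4549; equality holds whenever A is normal, though it can also hold for some non-normal A.)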